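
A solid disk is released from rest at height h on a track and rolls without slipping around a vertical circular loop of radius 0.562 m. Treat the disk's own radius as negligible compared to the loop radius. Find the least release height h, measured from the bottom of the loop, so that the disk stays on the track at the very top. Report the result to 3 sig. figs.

h_min ≈ 1.55 m

With I = (1/2)MR², the ratio k = I/(MR²) is 0.5.
At the top of the loop, the minimum-contact condition is Mg = Mv_top²/r, so v_top² = gr.
With ω = v/R, the kinetic energy at speed v is ½(1+k)Mv² = (3/4)Mv².
Energy conservation from release (height h) to the top (height 2r): Mgh = Mg(2r) + (3/4)M·gr.
Thus h_min = 2r + (1+k)r/2 = r(2 + 1.5/2) = 0.562 × 2.75 ≈ 1.55 m.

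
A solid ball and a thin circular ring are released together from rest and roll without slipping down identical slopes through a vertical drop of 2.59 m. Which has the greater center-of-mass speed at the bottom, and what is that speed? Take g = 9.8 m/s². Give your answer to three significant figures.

the solid ball, at v ≈ 6.02 m/s

For rolling without slipping, Mgh = ½(1+k)Mv² where k = I/(MR²), so v = √(2gh/(1+k)).
Solid ball: k = 0.4, giving v = √(2×9.8×2.59/1.4) = 6.022 m/s.
Thin circular ring: k = 1, giving v = √(2×9.8×2.59/2) = 5.038 m/s.
The smaller k wins: the solid ball, at ≈ 6.02 m/s.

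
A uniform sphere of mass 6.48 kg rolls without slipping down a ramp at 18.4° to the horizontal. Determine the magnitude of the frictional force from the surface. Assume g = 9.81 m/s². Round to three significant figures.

With I = (2/5)MR², the ratio k = I/(MR²) is 0.4.
Newton's second law down the slope: Mg sinθ − f = Ma. The torque equation fR = Iα (with α = a/R) gives f = kMa.
Combining, a = g sinθ/(1+k) and f = kMa = kMg sinθ/(1+k).
f = 0.4 × 6.48 × 9.81 × sin18.4° / 1.4 ≈ 5.73 N.

f ≈ 5.73 N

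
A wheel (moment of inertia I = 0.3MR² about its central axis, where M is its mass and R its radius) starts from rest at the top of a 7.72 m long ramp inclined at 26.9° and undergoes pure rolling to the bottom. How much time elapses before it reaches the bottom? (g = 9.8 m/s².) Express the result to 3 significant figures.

The moment of inertia is 0.3MR², giving k ≡ I/(MR²) = 0.3.
Translational: Mg sinθ − f = Ma. Rotational about the CM: fR = Iα = kMRa, so f = kMa.
Hence a = g sinθ/(1+k) = 9.8×sin26.9°/1.3 = 3.411 m/s².
With constant a from rest, t = √(2L/a) = √(2·7.72/3.411) ≈ 2.13 s.

t ≈ 2.13 s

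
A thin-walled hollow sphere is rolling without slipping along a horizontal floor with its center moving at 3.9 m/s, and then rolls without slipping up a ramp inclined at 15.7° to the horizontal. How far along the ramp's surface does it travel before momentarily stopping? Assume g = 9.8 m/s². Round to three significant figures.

Here I = (2/3)MR², so the shape factor k = I/(MR²) = 2/3.
Rolling without slipping gives ω = v/R, so the total kinetic energy is ½Mv² + ½Iω² = ½(1+k)Mv² = (5/6)Mv².
Setting this equal to Mgh gives the vertical rise h = (1+k)v₀²/(2g) = 1.667×3.9²/(2×9.8) = 1.293 m.
The distance along the slope is d = h/sinθ = 1.293/sin15.7° ≈ 4.78 m.

d ≈ 4.78 m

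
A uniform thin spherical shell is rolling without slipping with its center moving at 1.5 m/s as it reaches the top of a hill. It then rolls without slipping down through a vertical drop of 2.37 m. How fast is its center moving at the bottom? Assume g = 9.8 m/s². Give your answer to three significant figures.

With I = (2/3)MR², the ratio k = I/(MR²) is 2/3.
Since it rolls without slipping, ω = v/R and KE = ½Mv² + ½Iω² = ½(1+k)Mv² = (5/6)Mv².
Energy conservation: (5/6)Mv₀² + Mgh = (5/6)Mv², so v² = v₀² + 2gh/(1+k).
v = √(1.5² + 2×9.8×2.37/1.667) = √30.12 ≈ 5.49 m/s.

v ≈ 5.49 m/s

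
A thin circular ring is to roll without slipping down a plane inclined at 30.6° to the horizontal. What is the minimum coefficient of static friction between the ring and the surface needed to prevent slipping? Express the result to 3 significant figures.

The moment of inertia is MR², giving k ≡ I/(MR²) = 1.
Newton's second law down the slope: Mg sinθ − f = Ma. The torque equation fR = Iα (with α = a/R) gives f = kMa.
These give a = g sinθ/(1+k) and the required friction f = kMg sinθ/(1+k).
The normal force is N = Mg cosθ, so μ_min = f/N = k tanθ/(1+k).
μ_min = 1 × tan30.6° / 2 ≈ 0.296.

μ_min ≈ 0.296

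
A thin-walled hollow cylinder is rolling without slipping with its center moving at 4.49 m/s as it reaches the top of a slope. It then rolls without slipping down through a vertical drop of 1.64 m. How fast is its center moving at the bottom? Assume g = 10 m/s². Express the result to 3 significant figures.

v ≈ 6.05 m/s

With I = MR², the ratio k = I/(MR²) is 1.
Since it rolls without slipping, ω = v/R and KE = ½Mv² + ½Iω² = ½(1+k)Mv² = Mv².
Conserving energy between top and bottom: Mv² = Mv₀² + Mgh, hence v² = v₀² + 2gh/(1+k).
v = √(4.49² + 2×10×1.64/2) = √36.56 ≈ 6.05 m/s.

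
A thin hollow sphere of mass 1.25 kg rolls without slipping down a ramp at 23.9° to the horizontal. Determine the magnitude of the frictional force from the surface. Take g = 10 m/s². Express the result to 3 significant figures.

With I = (2/3)MR², the ratio k = I/(MR²) is 2/3.
Along the incline Mg sinθ − f = Ma, and torque about the center fR = Iα = kMR²(a/R) gives f = kMa.
Combining, a = g sinθ/(1+k) and f = kMa = kMg sinθ/(1+k).
f = (2/3) × 1.25 × 10 × sin23.9° / 1.667 ≈ 2.03 N.

f ≈ 2.03 N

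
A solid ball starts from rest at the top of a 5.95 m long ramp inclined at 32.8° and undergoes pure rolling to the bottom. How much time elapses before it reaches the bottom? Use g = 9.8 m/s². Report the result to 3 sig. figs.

t ≈ 1.77 s

The moment of inertia is (2/5)MR², giving k ≡ I/(MR²) = 0.4.
Translational: Mg sinθ − f = Ma. Rotational about the CM: fR = Iα = kMRa, so f = kMa.
Hence a = g sinθ/(1+k) = 9.8×sin32.8°/1.4 = 3.792 m/s².
With constant a from rest, t = √(2L/a) = √(2·5.95/3.792) ≈ 1.77 s.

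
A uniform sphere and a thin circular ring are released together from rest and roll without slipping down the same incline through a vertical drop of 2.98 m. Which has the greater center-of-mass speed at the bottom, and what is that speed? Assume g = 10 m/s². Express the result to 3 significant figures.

For rolling without slipping, Mgh = ½(1+k)Mv² where k = I/(MR²), so v = √(2gh/(1+k)).
Uniform sphere: k = 0.4, giving v = √(2×10×2.98/1.4) = 6.525 m/s.
Thin circular ring: k = 1, giving v = √(2×10×2.98/2) = 5.459 m/s.
The smaller k wins: the uniform sphere, at ≈ 6.52 m/s.

the uniform sphere, at v ≈ 6.52 m/s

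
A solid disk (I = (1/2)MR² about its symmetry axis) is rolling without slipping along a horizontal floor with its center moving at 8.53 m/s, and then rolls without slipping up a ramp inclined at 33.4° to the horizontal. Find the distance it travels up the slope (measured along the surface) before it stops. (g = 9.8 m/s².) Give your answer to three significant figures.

d ≈ 10.1 m

Here I = (1/2)MR², so the shape factor k = I/(MR²) = 0.5.
Rolling without slipping gives ω = v/R, so the total kinetic energy is ½Mv² + ½Iω² = ½(1+k)Mv² = (3/4)Mv².
Setting this equal to Mgh gives the vertical rise h = (1+k)v₀²/(2g) = 1.5×8.53²/(2×9.8) = 5.568 m.
Along the incline, d = h/sinθ = 5.568/sin33.4° ≈ 10.1 m.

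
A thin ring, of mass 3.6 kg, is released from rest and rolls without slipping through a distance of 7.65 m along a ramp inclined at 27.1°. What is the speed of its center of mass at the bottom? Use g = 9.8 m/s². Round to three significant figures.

The moment of inertia is MR², giving k ≡ I/(MR²) = 1.
Pure rolling means v = ωR; then KE = ½Mv² + ½I(v/R)² = ½(1+k)Mv² = Mv².
The vertical drop is h = L sinθ = 7.65 × sin27.1° = 3.485 m.
Setting Mgh = Mv² gives v = √(2gh/(1+k)) = √(2·9.8·3.485/2) ≈ 5.84 m/s.

v ≈ 5.84 m/s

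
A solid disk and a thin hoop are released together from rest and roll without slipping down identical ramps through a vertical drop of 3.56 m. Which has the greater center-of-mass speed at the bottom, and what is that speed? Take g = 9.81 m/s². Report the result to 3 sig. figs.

For rolling without slipping, Mgh = ½(1+k)Mv² where k = I/(MR²), so v = √(2gh/(1+k)).
Solid disk: k = 0.5, giving v = √(2×9.81×3.56/1.5) = 6.824 m/s.
Thin hoop: k = 1, giving v = √(2×9.81×3.56/2) = 5.91 m/s.
The smaller k wins: the solid disk, at ≈ 6.82 m/s.

the solid disk, at v ≈ 6.82 m/s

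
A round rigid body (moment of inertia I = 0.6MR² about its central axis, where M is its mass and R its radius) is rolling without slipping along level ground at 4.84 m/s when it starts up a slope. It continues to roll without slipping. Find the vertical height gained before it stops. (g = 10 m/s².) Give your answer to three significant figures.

With I = 0.6MR², the ratio k = I/(MR²) is 0.6.
The rolling condition ω = v/R makes the rotational term ½I(v/R)² = ½kMv², so KE_total = ½(1+k)Mv² = (4/5)Mv².
At the top the kinetic energy is zero, so (4/5)Mv₀² = Mgh.
Thus h = (1+k)v₀²/(2g) = 1.6 × 4.84² / (2 × 10) ≈ 1.87 m.

h ≈ 1.87 m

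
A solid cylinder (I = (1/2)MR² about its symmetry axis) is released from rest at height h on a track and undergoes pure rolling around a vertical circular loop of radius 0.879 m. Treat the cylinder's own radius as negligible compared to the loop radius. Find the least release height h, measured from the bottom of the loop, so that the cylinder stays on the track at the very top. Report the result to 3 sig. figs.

With I = (1/2)MR², the ratio k = I/(MR²) is 0.5.
At the top, contact is just lost when gravity alone supplies the centripetal force: Mg = Mv_top²/r, i.e. v_top² = gr.
With ω = v/R, the kinetic energy at speed v is ½(1+k)Mv² = (3/4)Mv².
Energy conservation from release (height h) to the top (height 2r): Mgh = Mg(2r) + (3/4)M·gr.
Thus h_min = 2r + (1+k)r/2 = r(2 + 1.5/2) = 0.879 × 2.75 ≈ 2.42 m.

h_min ≈ 2.42 m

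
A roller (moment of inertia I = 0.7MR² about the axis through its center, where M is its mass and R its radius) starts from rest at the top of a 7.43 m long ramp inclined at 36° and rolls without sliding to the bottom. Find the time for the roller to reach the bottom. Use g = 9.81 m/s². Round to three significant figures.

With I = 0.7MR², the ratio k = I/(MR²) is 0.7.
Translational: Mg sinθ − f = Ma. Rotational about the CM: fR = Iα = kMRa, so f = kMa.
Hence a = g sinθ/(1+k) = 9.81×sin36°/1.7 = 3.392 m/s².
Starting from rest, L = ½at², so t = √(2L/a) = √(2×7.43/3.392) ≈ 2.09 s.

t ≈ 2.09 s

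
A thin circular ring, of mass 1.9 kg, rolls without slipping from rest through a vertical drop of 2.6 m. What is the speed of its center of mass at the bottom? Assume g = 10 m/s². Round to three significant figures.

v ≈ 5.10 m/s

For this body I = MR², i.e. k = I/(MR²) = 1.
Pure rolling means v = ωR; then KE = ½Mv² + ½I(v/R)² = ½(1+k)Mv² = Mv².
Energy conservation: Mgh = Mv², so v = √(2gh/(1+k)) = √(2 × 10 × 2.6 / 2) ≈ 5.10 m/s.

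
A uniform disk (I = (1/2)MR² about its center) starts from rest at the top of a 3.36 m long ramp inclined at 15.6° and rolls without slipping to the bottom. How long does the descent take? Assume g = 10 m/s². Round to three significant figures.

Here I = (1/2)MR², so the shape factor k = I/(MR²) = 0.5.
Translational: Mg sinθ − f = Ma. Rotational about the CM: fR = Iα = kMRa, so f = kMa.
Hence a = g sinθ/(1+k) = 10×sin15.6°/1.5 = 1.793 m/s².
Starting from rest, L = ½at², so t = √(2L/a) = √(2×3.36/1.793) ≈ 1.94 s.

t ≈ 1.94 s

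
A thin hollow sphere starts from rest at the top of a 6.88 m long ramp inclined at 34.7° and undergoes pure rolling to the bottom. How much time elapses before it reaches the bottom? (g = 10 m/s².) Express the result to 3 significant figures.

t ≈ 2.01 s

For this body I = (2/3)MR², i.e. k = I/(MR²) = 2/3.
Newton's second law down the slope: Mg sinθ − f = Ma. The torque equation fR = Iα (with α = a/R) gives f = kMa.
Hence a = g sinθ/(1+k) = 10×sin34.7°/1.667 = 3.416 m/s².
With constant a from rest, t = √(2L/a) = √(2·6.88/3.416) ≈ 2.01 s.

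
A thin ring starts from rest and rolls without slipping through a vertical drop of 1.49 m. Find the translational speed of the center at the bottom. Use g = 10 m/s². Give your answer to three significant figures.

v ≈ 3.86 m/s

Here I = MR², so the shape factor k = I/(MR²) = 1.
The rolling condition ω = v/R makes the rotational term ½I(v/R)² = ½kMv², so KE_total = ½(1+k)Mv² = Mv².
Energy conservation: Mgh = Mv², so v = √(2gh/(1+k)) = √(2 × 10 × 1.49 / 2) ≈ 3.86 m/s.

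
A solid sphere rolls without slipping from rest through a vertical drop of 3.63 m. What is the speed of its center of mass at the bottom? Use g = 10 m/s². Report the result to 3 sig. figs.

Here I = (2/5)MR², so the shape factor k = I/(MR²) = 0.4.
Pure rolling means v = ωR; then KE = ½Mv² + ½I(v/R)² = ½(1+k)Mv² = (7/10)Mv².
Energy conservation: Mgh = (7/10)Mv², so v = √(2gh/(1+k)) = √(2 × 10 × 3.63 / 1.4) ≈ 7.20 m/s.

v ≈ 7.20 m/s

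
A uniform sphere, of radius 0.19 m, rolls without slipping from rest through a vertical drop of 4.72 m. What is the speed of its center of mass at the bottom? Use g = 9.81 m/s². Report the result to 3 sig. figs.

Here I = (2/5)MR², so the shape factor k = I/(MR²) = 0.4.
Pure rolling means v = ωR; then KE = ½Mv² + ½I(v/R)² = ½(1+k)Mv² = (7/10)Mv².
Energy conservation: Mgh = (7/10)Mv², so v = √(2gh/(1+k)) = √(2 × 9.81 × 4.72 / 1.4) ≈ 8.13 m/s.

v ≈ 8.13 m/s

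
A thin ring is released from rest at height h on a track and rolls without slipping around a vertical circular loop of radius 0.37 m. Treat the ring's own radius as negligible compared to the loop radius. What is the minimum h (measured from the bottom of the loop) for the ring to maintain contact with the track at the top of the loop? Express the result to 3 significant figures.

Here I = MR², so the shape factor k = I/(MR²) = 1.
At the top, contact is just lost when gravity alone supplies the centripetal force: Mg = Mv_top²/r, i.e. v_top² = gr.
With ω = v/R, the kinetic energy at speed v is ½(1+k)Mv² = Mv².
Energy conservation from release (height h) to the top (height 2r): Mgh = Mg(2r) + M·gr.
Thus h_min = 2r + (1+k)r/2 = r(2 + 2/2) = 0.37 × 3 ≈ 1.11 m.

h_min ≈ 1.11 m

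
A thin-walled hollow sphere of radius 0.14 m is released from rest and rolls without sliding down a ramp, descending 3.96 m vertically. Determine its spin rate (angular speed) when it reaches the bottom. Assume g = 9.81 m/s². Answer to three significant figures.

The moment of inertia is (2/3)MR², giving k ≡ I/(MR²) = 2/3.
Rolling without slipping gives ω = v/R, so the total kinetic energy is ½Mv² + ½Iω² = ½(1+k)Mv² = (5/6)Mv².
Energy conservation Mgh = ½(1+k)Mv² gives v = √(2gh/(1+k)) = √(2 × 9.81 × 3.96 / 1.667) = 6.828 m/s.
The angular speed follows from ω = v/R = 6.828/0.14 ≈ 48.8 rad/s.

ω ≈ 48.8 rad/s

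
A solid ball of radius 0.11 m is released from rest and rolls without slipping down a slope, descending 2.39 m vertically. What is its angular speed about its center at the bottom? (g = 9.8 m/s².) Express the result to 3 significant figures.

With I = (2/5)MR², the ratio k = I/(MR²) is 0.4.
Rolling without slipping gives ω = v/R, so the total kinetic energy is ½Mv² + ½Iω² = ½(1+k)Mv² = (7/10)Mv².
Energy conservation Mgh = ½(1+k)Mv² gives v = √(2gh/(1+k)) = √(2 × 9.8 × 2.39 / 1.4) = 5.784 m/s.
The angular speed follows from ω = v/R = 5.784/0.11 ≈ 52.6 rad/s.

ω ≈ 52.6 rad/s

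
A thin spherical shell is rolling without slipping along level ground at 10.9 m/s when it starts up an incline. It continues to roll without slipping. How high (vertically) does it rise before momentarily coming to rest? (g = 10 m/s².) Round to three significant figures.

With I = (2/3)MR², the ratio k = I/(MR²) is 2/3.
Pure rolling means v = ωR; then KE = ½Mv² + ½I(v/R)² = ½(1+k)Mv² = (5/6)Mv².
At the top the kinetic energy is zero, so (5/6)Mv₀² = Mgh.
Thus h = (1+k)v₀²/(2g) = 1.667 × 10.9² / (2 × 10) ≈ 9.90 m.

h ≈ 9.90 m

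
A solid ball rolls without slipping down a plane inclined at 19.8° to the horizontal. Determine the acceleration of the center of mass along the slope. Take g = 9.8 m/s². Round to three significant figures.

Here I = (2/5)MR², so the shape factor k = I/(MR²) = 0.4.
Along the incline Mg sinθ − f = Ma, and torque about the center fR = Iα = kMR²(a/R) gives f = kMa.
Eliminating f: Mg sinθ = (1+k)Ma, so a = g sinθ/(1+k) = 9.8 × sin19.8° / 1.4 ≈ 2.37 m/s².

a ≈ 2.37 m/s²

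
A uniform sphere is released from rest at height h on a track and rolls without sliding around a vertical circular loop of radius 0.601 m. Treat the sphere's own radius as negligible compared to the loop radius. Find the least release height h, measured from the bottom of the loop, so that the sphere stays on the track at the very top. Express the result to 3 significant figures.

The moment of inertia is (2/5)MR², giving k ≡ I/(MR²) = 0.4.
At the top, contact is just lost when gravity alone supplies the centripetal force: Mg = Mv_top²/r, i.e. v_top² = gr.
With ω = v/R, the kinetic energy at speed v is ½(1+k)Mv² = (7/10)Mv².
Energy conservation from release (height h) to the top (height 2r): Mgh = Mg(2r) + (7/10)M·gr.
Thus h_min = 2r + (1+k)r/2 = r(2 + 1.4/2) = 0.601 × 2.7 ≈ 1.62 m.

h_min ≈ 1.62 m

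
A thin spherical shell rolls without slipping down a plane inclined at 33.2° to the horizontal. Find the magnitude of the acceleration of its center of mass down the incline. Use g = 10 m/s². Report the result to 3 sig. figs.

a ≈ 3.29 m/s²

Here I = (2/3)MR², so the shape factor k = I/(MR²) = 2/3.
Newton's second law down the slope: Mg sinθ − f = Ma. The torque equation fR = Iα (with α = a/R) gives f = kMa.
Eliminating f: Mg sinθ = (1+k)Ma, so a = g sinθ/(1+k) = 10 × sin33.2° / 1.667 ≈ 3.29 m/s².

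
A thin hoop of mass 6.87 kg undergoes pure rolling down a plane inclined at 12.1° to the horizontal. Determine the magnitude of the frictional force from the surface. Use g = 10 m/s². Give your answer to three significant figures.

For this body I = MR², i.e. k = I/(MR²) = 1.
Translational: Mg sinθ − f = Ma. Rotational about the CM: fR = Iα = kMRa, so f = kMa.
Combining, a = g sinθ/(1+k) and f = kMa = kMg sinθ/(1+k).
f = 1 × 6.87 × 10 × sin12.1° / 2 ≈ 7.20 N.

f ≈ 7.20 N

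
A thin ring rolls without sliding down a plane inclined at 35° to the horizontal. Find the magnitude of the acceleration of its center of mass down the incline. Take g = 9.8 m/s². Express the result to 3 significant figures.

a ≈ 2.81 m/s²

The moment of inertia is MR², giving k ≡ I/(MR²) = 1.
Translational: Mg sinθ − f = Ma. Rotational about the CM: fR = Iα = kMRa, so f = kMa.
Eliminating f: Mg sinθ = (1+k)Ma, so a = g sinθ/(1+k) = 9.8 × sin35° / 2 ≈ 2.81 m/s².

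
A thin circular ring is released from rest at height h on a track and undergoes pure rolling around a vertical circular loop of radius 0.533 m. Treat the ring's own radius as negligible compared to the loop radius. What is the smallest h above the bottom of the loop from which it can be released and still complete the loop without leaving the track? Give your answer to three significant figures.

h_min ≈ 1.60 m

The moment of inertia is MR², giving k ≡ I/(MR²) = 1.
At the top of the loop, the minimum-contact condition is Mg = Mv_top²/r, so v_top² = gr.
With ω = v/R, the kinetic energy at speed v is ½(1+k)Mv² = Mv².
Energy conservation from release (height h) to the top (height 2r): Mgh = Mg(2r) + M·gr.
Thus h_min = 2r + (1+k)r/2 = r(2 + 2/2) = 0.533 × 3 ≈ 1.60 m.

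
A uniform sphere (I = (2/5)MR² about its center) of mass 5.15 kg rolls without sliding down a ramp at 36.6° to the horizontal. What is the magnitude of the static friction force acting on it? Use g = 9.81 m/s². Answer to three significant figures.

With I = (2/5)MR², the ratio k = I/(MR²) is 0.4.
Translational: Mg sinθ − f = Ma. Rotational about the CM: fR = Iα = kMRa, so f = kMa.
Combining, a = g sinθ/(1+k) and f = kMa = kMg sinθ/(1+k).
f = 0.4 × 5.15 × 9.81 × sin36.6° / 1.4 ≈ 8.61 N.

f ≈ 8.61 N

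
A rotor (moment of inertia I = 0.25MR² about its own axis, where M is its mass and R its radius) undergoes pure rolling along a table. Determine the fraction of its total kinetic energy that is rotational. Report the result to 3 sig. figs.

For this body I = 0.25MR², i.e. k = I/(MR²) = 0.25.
Since ω = v/R, the translational part is ½Mv² and the rotational part is ½I(v/R)² = ½kMv²; the total is ½(1+k)Mv².
The rotational fraction is therefore k/(1+k) = 0.25/1.25 ≈ 0.200.

fraction ≈ 0.200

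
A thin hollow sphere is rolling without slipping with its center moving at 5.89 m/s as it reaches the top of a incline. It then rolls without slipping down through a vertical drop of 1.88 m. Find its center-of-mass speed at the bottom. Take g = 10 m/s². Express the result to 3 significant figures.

With I = (2/3)MR², the ratio k = I/(MR²) is 2/3.
Rolling without slipping gives ω = v/R, so the total kinetic energy is ½Mv² + ½Iω² = ½(1+k)Mv² = (5/6)Mv².
Conserving energy between top and bottom: (5/6)Mv² = (5/6)Mv₀² + Mgh, hence v² = v₀² + 2gh/(1+k).
v = √(5.89² + 2×10×1.88/1.667) = √57.25 ≈ 7.57 m/s.

v ≈ 7.57 m/s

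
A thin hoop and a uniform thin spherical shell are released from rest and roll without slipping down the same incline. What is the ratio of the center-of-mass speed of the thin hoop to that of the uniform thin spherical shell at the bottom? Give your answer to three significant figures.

Each satisfies Mgh = ½(1+k)Mv² with k = I/(MR²), so v ∝ 1/√(1+k).
For the thin hoop k = 1; for the uniform thin spherical shell k = 2/3.
v₁/v₂ = √((1+k₂)/(1+k₁)) = √(1.667/2) ≈ 0.913.

v_ratio ≈ 0.913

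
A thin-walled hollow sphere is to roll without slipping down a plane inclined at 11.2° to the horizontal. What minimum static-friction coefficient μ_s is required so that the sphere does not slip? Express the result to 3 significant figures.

With I = (2/3)MR², the ratio k = I/(MR²) is 2/3.
Translational: Mg sinθ − f = Ma. Rotational about the CM: fR = Iα = kMRa, so f = kMa.
These give a = g sinθ/(1+k) and the required friction f = kMg sinθ/(1+k).
The normal force is N = Mg cosθ, so μ_min = f/N = k tanθ/(1+k).
μ_min = (2/3) × tan11.2° / 1.667 ≈ 0.0792.

μ_min ≈ 0.0792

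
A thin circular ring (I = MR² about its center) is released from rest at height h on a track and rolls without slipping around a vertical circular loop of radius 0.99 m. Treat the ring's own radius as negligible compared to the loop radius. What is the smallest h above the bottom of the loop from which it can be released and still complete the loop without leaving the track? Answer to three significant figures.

With I = MR², the ratio k = I/(MR²) is 1.
At the top of the loop, the minimum-contact condition is Mg = Mv_top²/r, so v_top² = gr.
With ω = v/R, the kinetic energy at speed v is ½(1+k)Mv² = Mv².
Energy conservation from release (height h) to the top (height 2r): Mgh = Mg(2r) + M·gr.
Thus h_min = 2r + (1+k)r/2 = r(2 + 2/2) = 0.99 × 3 ≈ 2.97 m.

h_min ≈ 2.97 m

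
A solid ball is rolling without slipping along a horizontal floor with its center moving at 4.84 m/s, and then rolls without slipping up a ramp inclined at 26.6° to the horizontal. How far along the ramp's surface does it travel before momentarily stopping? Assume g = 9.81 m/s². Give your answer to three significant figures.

d ≈ 3.73 m

With I = (2/5)MR², the ratio k = I/(MR²) is 0.4.
Since it rolls without slipping, ω = v/R and KE = ½Mv² + ½Iω² = ½(1+k)Mv² = (7/10)Mv².
Setting this equal to Mgh gives the vertical rise h = (1+k)v₀²/(2g) = 1.4×4.84²/(2×9.81) = 1.672 m.
The distance along the slope is d = h/sinθ = 1.672/sin26.6° ≈ 3.73 m.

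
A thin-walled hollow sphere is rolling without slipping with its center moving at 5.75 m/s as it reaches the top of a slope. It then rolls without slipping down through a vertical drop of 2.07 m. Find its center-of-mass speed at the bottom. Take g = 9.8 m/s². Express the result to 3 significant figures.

Here I = (2/3)MR², so the shape factor k = I/(MR²) = 2/3.
Since it rolls without slipping, ω = v/R and KE = ½Mv² + ½Iω² = ½(1+k)Mv² = (5/6)Mv².
Energy conservation: (5/6)Mv₀² + Mgh = (5/6)Mv², so v² = v₀² + 2gh/(1+k).
v = √(5.75² + 2×9.8×2.07/1.667) = √57.41 ≈ 7.58 m/s.

v ≈ 7.58 m/s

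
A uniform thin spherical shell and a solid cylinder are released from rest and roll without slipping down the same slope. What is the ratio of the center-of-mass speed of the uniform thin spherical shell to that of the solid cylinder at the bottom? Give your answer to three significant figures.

Each satisfies Mgh = ½(1+k)Mv² with k = I/(MR²), so v ∝ 1/√(1+k).
For the uniform thin spherical shell k = 2/3; for the solid cylinder k = 0.5.
v₁/v₂ = √((1+k₂)/(1+k₁)) = √(1.5/1.667) ≈ 0.949.

v_ratio ≈ 0.949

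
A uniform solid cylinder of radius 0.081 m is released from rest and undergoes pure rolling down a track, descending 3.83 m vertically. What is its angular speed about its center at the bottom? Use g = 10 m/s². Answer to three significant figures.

ω ≈ 88.2 rad/s

The moment of inertia is (1/2)MR², giving k ≡ I/(MR²) = 0.5.
Pure rolling means v = ωR; then KE = ½Mv² + ½I(v/R)² = ½(1+k)Mv² = (3/4)Mv².
Energy conservation Mgh = ½(1+k)Mv² gives v = √(2gh/(1+k)) = √(2 × 10 × 3.83 / 1.5) = 7.146 m/s.
The angular speed follows from ω = v/R = 7.146/0.081 ≈ 88.2 rad/s.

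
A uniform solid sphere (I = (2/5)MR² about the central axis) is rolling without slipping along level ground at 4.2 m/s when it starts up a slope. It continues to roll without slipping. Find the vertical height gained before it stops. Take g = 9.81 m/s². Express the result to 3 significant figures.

Here I = (2/5)MR², so the shape factor k = I/(MR²) = 0.4.
The rolling condition ω = v/R makes the rotational term ½I(v/R)² = ½kMv², so KE_total = ½(1+k)Mv² = (7/10)Mv².
All of this converts to potential energy at the highest point: (7/10)Mv₀² = Mgh.
Thus h = (1+k)v₀²/(2g) = 1.4 × 4.2² / (2 × 9.81) ≈ 1.26 m.

h ≈ 1.26 m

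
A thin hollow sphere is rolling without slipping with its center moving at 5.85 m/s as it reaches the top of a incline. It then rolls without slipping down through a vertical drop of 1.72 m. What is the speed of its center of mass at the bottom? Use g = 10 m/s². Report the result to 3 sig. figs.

With I = (2/3)MR², the ratio k = I/(MR²) is 2/3.
Pure rolling means v = ωR; then KE = ½Mv² + ½I(v/R)² = ½(1+k)Mv² = (5/6)Mv².
Energy conservation: (5/6)Mv₀² + Mgh = (5/6)Mv², so v² = v₀² + 2gh/(1+k).
v = √(5.85² + 2×10×1.72/1.667) = √54.86 ≈ 7.41 m/s.

v ≈ 7.41 m/s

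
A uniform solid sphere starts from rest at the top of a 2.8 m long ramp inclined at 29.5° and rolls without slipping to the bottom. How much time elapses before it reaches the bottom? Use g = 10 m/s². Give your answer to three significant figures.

t ≈ 1.26 s

Here I = (2/5)MR², so the shape factor k = I/(MR²) = 0.4.
Newton's second law down the slope: Mg sinθ − f = Ma. The torque equation fR = Iα (with α = a/R) gives f = kMa.
Hence a = g sinθ/(1+k) = 10×sin29.5°/1.4 = 3.517 m/s².
Starting from rest, L = ½at², so t = √(2L/a) = √(2×2.8/3.517) ≈ 1.26 s.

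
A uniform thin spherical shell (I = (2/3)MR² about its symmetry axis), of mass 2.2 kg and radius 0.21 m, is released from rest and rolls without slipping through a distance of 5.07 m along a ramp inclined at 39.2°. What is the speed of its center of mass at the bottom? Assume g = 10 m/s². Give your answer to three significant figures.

v ≈ 6.20 m/s

Here I = (2/3)MR², so the shape factor k = I/(MR²) = 2/3.
Pure rolling means v = ωR; then KE = ½Mv² + ½I(v/R)² = ½(1+k)Mv² = (5/6)Mv².
The vertical drop is h = L sinθ = 5.07 × sin39.2° = 3.204 m.
Energy conservation: Mgh = (5/6)Mv², so v = √(2gh/(1+k)) = √(2 × 10 × 3.204 / 1.667) ≈ 6.20 m/s.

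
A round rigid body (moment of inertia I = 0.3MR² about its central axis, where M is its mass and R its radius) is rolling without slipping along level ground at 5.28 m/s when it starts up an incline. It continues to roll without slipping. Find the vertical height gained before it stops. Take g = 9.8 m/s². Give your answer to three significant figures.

h ≈ 1.85 m

For this body I = 0.3MR², i.e. k = I/(MR²) = 0.3.
Pure rolling means v = ωR; then KE = ½Mv² + ½I(v/R)² = ½(1+k)Mv² = (13/20)Mv².
At the top the kinetic energy is zero, so (13/20)Mv₀² = Mgh.
Thus h = (1+k)v₀²/(2g) = 1.3 × 5.28² / (2 × 9.8) ≈ 1.85 m.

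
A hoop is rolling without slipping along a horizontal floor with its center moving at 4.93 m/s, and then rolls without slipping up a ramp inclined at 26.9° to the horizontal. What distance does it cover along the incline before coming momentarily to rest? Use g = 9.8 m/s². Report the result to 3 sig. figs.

d ≈ 5.48 m

For this body I = MR², i.e. k = I/(MR²) = 1.
Rolling without slipping gives ω = v/R, so the total kinetic energy is ½Mv² + ½Iω² = ½(1+k)Mv² = Mv².
Setting this equal to Mgh gives the vertical rise h = (1+k)v₀²/(2g) = 2×4.93²/(2×9.8) = 2.48 m.
The distance along the slope is d = h/sinθ = 2.48/sin26.9° ≈ 5.48 m.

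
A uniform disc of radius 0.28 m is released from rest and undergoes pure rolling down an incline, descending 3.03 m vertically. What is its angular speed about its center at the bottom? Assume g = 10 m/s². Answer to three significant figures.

ω ≈ 22.7 rad/s

For this body I = (1/2)MR², i.e. k = I/(MR²) = 0.5.
Rolling without slipping gives ω = v/R, so the total kinetic energy is ½Mv² + ½Iω² = ½(1+k)Mv² = (3/4)Mv².
Energy conservation Mgh = ½(1+k)Mv² gives v = √(2gh/(1+k)) = √(2 × 10 × 3.03 / 1.5) = 6.356 m/s.
The angular speed follows from ω = v/R = 6.356/0.28 ≈ 22.7 rad/s.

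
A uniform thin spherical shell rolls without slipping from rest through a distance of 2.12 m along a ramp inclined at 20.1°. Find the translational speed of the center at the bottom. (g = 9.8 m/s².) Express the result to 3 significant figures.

For this body I = (2/3)MR², i.e. k = I/(MR²) = 2/3.
Pure rolling means v = ωR; then KE = ½Mv² + ½I(v/R)² = ½(1+k)Mv² = (5/6)Mv².
The vertical drop is h = L sinθ = 2.12 × sin20.1° = 0.7286 m.
Energy conservation: Mgh = (5/6)Mv², so v = √(2gh/(1+k)) = √(2 × 9.8 × 0.7286 / 1.667) ≈ 2.93 m/s.

v ≈ 2.93 m/s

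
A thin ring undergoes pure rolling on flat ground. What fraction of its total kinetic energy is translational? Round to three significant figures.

With I = MR², the ratio k = I/(MR²) is 1.
Since ω = v/R, the translational part is ½Mv² and the rotational part is ½I(v/R)² = ½kMv²; the total is ½(1+k)Mv².
The translational fraction is therefore 1/(1+k) = 1/2 ≈ 0.500.

fraction ≈ 0.500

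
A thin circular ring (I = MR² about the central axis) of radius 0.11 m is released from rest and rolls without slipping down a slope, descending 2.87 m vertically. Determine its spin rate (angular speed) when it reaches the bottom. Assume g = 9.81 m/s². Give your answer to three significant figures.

Here I = MR², so the shape factor k = I/(MR²) = 1.
Pure rolling means v = ωR; then KE = ½Mv² + ½I(v/R)² = ½(1+k)Mv² = Mv².
Energy conservation Mgh = ½(1+k)Mv² gives v = √(2gh/(1+k)) = √(2 × 9.81 × 2.87 / 2) = 5.306 m/s.
Then ω = v/R = 5.306 / 0.11 ≈ 48.2 rad/s.

ω ≈ 48.2 rad/s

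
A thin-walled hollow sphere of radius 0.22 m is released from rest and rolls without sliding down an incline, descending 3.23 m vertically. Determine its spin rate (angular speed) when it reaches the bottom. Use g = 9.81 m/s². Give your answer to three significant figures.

ω ≈ 28.0 rad/s

For this body I = (2/3)MR², i.e. k = I/(MR²) = 2/3.
Pure rolling means v = ωR; then KE = ½Mv² + ½I(v/R)² = ½(1+k)Mv² = (5/6)Mv².
Energy conservation Mgh = ½(1+k)Mv² gives v = √(2gh/(1+k)) = √(2 × 9.81 × 3.23 / 1.667) = 6.166 m/s.
Then ω = v/R = 6.166 / 0.22 ≈ 28.0 rad/s.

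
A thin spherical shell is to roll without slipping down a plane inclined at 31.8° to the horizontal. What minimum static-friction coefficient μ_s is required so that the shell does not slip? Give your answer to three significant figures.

μ_min ≈ 0.248

The moment of inertia is (2/3)MR², giving k ≡ I/(MR²) = 2/3.
Along the incline Mg sinθ − f = Ma, and torque about the center fR = Iα = kMR²(a/R) gives f = kMa.
These give a = g sinθ/(1+k) and the required friction f = kMg sinθ/(1+k).
The normal force is N = Mg cosθ, so μ_min = f/N = k tanθ/(1+k).
μ_min = (2/3) × tan31.8° / 1.667 ≈ 0.248.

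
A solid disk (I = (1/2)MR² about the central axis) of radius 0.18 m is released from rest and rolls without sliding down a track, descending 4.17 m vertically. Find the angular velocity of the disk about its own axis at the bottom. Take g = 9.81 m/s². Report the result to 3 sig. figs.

The moment of inertia is (1/2)MR², giving k ≡ I/(MR²) = 0.5.
The rolling condition ω = v/R makes the rotational term ½I(v/R)² = ½kMv², so KE_total = ½(1+k)Mv² = (3/4)Mv².
Energy conservation Mgh = ½(1+k)Mv² gives v = √(2gh/(1+k)) = √(2 × 9.81 × 4.17 / 1.5) = 7.385 m/s.
Then ω = v/R = 7.385 / 0.18 ≈ 41.0 rad/s.

ω ≈ 41.0 rad/s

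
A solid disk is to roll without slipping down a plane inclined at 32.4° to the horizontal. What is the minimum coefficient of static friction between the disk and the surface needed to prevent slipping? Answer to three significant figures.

For this body I = (1/2)MR², i.e. k = I/(MR²) = 0.5.
Translational: Mg sinθ − f = Ma. Rotational about the CM: fR = Iα = kMRa, so f = kMa.
These give a = g sinθ/(1+k) and the required friction f = kMg sinθ/(1+k).
With N = Mg cosθ, the no-slip condition f ≤ μN gives μ_min = f/N = k tanθ/(1+k).
μ_min = 0.5 × tan32.4° / 1.5 ≈ 0.212.

μ_min ≈ 0.212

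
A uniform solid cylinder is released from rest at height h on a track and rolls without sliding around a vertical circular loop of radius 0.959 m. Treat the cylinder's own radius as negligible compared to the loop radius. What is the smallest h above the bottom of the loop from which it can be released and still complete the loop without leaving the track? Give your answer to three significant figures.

Here I = (1/2)MR², so the shape factor k = I/(MR²) = 0.5.
At the top, contact is just lost when gravity alone supplies the centripetal force: Mg = Mv_top²/r, i.e. v_top² = gr.
With ω = v/R, the kinetic energy at speed v is ½(1+k)Mv² = (3/4)Mv².
Energy conservation from release (height h) to the top (height 2r): Mgh = Mg(2r) + (3/4)M·gr.
Thus h_min = 2r + (1+k)r/2 = r(2 + 1.5/2) = 0.959 × 2.75 ≈ 2.64 m.

h_min ≈ 2.64 m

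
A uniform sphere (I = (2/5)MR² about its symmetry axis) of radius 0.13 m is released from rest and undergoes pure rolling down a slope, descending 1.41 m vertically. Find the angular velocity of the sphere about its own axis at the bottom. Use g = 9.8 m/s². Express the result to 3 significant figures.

The moment of inertia is (2/5)MR², giving k ≡ I/(MR²) = 0.4.
Rolling without slipping gives ω = v/R, so the total kinetic energy is ½Mv² + ½Iω² = ½(1+k)Mv² = (7/10)Mv².
Energy conservation Mgh = ½(1+k)Mv² gives v = √(2gh/(1+k)) = √(2 × 9.8 × 1.41 / 1.4) = 4.443 m/s.
Then ω = v/R = 4.443 / 0.13 ≈ 34.2 rad/s.

ω ≈ 34.2 rad/s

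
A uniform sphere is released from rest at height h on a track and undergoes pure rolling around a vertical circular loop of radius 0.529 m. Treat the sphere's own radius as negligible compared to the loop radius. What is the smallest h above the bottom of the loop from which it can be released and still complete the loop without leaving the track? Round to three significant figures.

Here I = (2/5)MR², so the shape factor k = I/(MR²) = 0.4.
At the top of the loop, the minimum-contact condition is Mg = Mv_top²/r, so v_top² = gr.
With ω = v/R, the kinetic energy at speed v is ½(1+k)Mv² = (7/10)Mv².
Energy conservation from release (height h) to the top (height 2r): Mgh = Mg(2r) + (7/10)M·gr.
Thus h_min = 2r + (1+k)r/2 = r(2 + 1.4/2) = 0.529 × 2.7 ≈ 1.43 m.

h_min ≈ 1.43 m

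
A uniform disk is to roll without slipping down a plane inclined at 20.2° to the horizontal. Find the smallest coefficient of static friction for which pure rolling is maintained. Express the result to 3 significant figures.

μ_min ≈ 0.123

The moment of inertia is (1/2)MR², giving k ≡ I/(MR²) = 0.5.
Along the incline Mg sinθ − f = Ma, and torque about the center fR = Iα = kMR²(a/R) gives f = kMa.
These give a = g sinθ/(1+k) and the required friction f = kMg sinθ/(1+k).
The normal force is N = Mg cosθ, so μ_min = f/N = k tanθ/(1+k).
μ_min = 0.5 × tan20.2° / 1.5 ≈ 0.123.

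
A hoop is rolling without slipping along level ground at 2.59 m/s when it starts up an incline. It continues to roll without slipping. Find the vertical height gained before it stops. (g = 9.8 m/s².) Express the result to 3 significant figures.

h ≈ 0.685 m

For this body I = MR², i.e. k = I/(MR²) = 1.
The rolling condition ω = v/R makes the rotational term ½I(v/R)² = ½kMv², so KE_total = ½(1+k)Mv² = Mv².
All of this converts to potential energy at the highest point: Mv₀² = Mgh.
Thus h = (1+k)v₀²/(2g) = 2 × 2.59² / (2 × 9.8) ≈ 0.685 m.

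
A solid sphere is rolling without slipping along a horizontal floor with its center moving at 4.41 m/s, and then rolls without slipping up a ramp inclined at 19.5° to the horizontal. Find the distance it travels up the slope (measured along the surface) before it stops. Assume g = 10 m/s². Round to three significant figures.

Here I = (2/5)MR², so the shape factor k = I/(MR²) = 0.4.
The rolling condition ω = v/R makes the rotational term ½I(v/R)² = ½kMv², so KE_total = ½(1+k)Mv² = (7/10)Mv².
Setting this equal to Mgh gives the vertical rise h = (1+k)v₀²/(2g) = 1.4×4.41²/(2×10) = 1.361 m.
The distance along the slope is d = h/sinθ = 1.361/sin19.5° ≈ 4.08 m.

d ≈ 4.08 m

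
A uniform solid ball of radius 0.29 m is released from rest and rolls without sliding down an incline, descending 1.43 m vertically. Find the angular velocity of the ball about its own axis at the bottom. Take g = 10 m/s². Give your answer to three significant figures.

ω ≈ 15.6 rad/s

For this body I = (2/5)MR², i.e. k = I/(MR²) = 0.4.
The rolling condition ω = v/R makes the rotational term ½I(v/R)² = ½kMv², so KE_total = ½(1+k)Mv² = (7/10)Mv².
Energy conservation Mgh = ½(1+k)Mv² gives v = √(2gh/(1+k)) = √(2 × 10 × 1.43 / 1.4) = 4.52 m/s.
Then ω = v/R = 4.52 / 0.29 ≈ 15.6 rad/s.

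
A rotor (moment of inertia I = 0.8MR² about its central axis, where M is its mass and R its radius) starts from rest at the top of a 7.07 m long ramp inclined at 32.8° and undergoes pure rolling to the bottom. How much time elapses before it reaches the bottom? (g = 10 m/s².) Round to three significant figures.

The moment of inertia is 0.8MR², giving k ≡ I/(MR²) = 0.8.
Translational: Mg sinθ − f = Ma. Rotational about the CM: fR = Iα = kMRa, so f = kMa.
Hence a = g sinθ/(1+k) = 10×sin32.8°/1.8 = 3.009 m/s².
Starting from rest, L = ½at², so t = √(2L/a) = √(2×7.07/3.009) ≈ 2.17 s.

t ≈ 2.17 s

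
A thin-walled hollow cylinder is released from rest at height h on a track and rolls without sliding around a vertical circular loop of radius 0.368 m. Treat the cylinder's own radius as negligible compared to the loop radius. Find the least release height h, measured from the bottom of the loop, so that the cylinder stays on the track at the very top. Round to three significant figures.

h_min ≈ 1.10 m

For this body I = MR², i.e. k = I/(MR²) = 1.
At the top, contact is just lost when gravity alone supplies the centripetal force: Mg = Mv_top²/r, i.e. v_top² = gr.
With ω = v/R, the kinetic energy at speed v is ½(1+k)Mv² = Mv².
Energy conservation from release (height h) to the top (height 2r): Mgh = Mg(2r) + M·gr.
Thus h_min = 2r + (1+k)r/2 = r(2 + 2/2) = 0.368 × 3 ≈ 1.10 m.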